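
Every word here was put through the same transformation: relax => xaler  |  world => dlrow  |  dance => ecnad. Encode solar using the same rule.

The output letters match the input read backwards: relax reversed is xaler. It's just the letters in reverse order.
On solar: reverse → ralos.

ralos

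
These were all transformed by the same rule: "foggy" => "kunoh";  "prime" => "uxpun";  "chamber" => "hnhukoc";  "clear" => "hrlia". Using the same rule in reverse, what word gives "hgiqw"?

cabin

In foggy: f→k is +5, o→u is +6, g→n is +7, g→o is +8 — the shift increases by 1 each position. Letter i (0-indexed) is shifted by i+5, so successive shifts are 5, 6, 7, ….
Decoding hgiqw: h−5=c, g−6=a, i−7=b, q−8=i, w−9=n.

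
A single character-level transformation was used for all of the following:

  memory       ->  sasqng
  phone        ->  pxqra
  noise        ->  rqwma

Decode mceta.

m(12)→s(18) and e(4)→a(0) fit y≡25x+4 (mod 26); the inverse of 25 mod 26 is 25. Each letter's alphabet position (a=0..z=25) is mapped through 25·x+4 mod 26 — an affine cipher.
Undoing it on mceta: m(12)→25·(12−4)≡18=s; c(2)→25·(2−4)≡2=c; e(4)→25·(4−4)≡0=a; t(19)→25·(19−4)≡11=l; a(0)→25·(0−4)≡4=e (all mod 26).

scale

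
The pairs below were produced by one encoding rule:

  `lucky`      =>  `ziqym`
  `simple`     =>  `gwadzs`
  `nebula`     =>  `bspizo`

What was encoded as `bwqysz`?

nickel

Compare letters: l→z is +14, u→i is +14, c→q is +14 — a constant shift. It's a constant shift of +14 (ROT14).
Undoing it on bwqysz: b−14=n, w−14=i, q−14=c, y−14=k, s−14=e, z−14=l.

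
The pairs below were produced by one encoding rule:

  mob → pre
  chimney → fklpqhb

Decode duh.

Compare letters: m→p is +3, o→r is +3, b→e is +3 — a constant shift. This is a Caesar cipher with shift 3.
Decoding duh: d−3=a, u−3=r, h−3=e.

are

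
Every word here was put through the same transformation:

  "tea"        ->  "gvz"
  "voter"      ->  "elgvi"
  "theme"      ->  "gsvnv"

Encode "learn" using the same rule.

Each pair mirrors across the alphabet (t↔g, e↔v, a↔z): positions sum to 25. Each letter is replaced by its mirror in the alphabet: a↔z, b↔y, c↔x, and so on (the Atbash cipher).
Applying it to learn: l↔o, e↔v, a↔z, r↔i, n↔m.

ovzim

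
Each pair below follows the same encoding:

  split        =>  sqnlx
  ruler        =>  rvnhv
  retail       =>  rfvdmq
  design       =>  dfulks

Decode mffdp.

medal

Each letter shifts forward by its position index (0, 1, 2, …) — the shift grows by one for each successive letter.
Reversing it on mffdp: m−0=m, f−1=e, f−2=d, d−3=a, p−4=l.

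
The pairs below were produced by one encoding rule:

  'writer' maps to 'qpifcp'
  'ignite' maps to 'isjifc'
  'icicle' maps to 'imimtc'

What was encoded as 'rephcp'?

border

Treating letters as 0–25, the rule is x ↦ 21x + 22 (mod 26).
Reversing it on rephcp: r(17)→5·(17−22)≡1=b; e(4)→5·(4−22)≡14=o; p(15)→5·(15−22)≡17=r; h(7)→5·(7−22)≡3=d; c(2)→5·(2−22)≡4=e; p(15)→5·(15−22)≡17=r (all mod 26).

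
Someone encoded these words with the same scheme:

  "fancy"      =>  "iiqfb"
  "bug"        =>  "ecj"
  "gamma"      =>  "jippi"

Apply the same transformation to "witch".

zqwfk

Two shifts are in play — +8 for a/e/i/o/u, +3 for every other letter.
Applying it to witch: w(cons)+3=z, i(vowel)+8=q, t(cons)+3=w, c(cons)+3=f, h(cons)+3=k.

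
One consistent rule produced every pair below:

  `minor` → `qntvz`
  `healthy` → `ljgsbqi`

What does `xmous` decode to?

In minor: m→q is +4, i→n is +5, n→t is +6, o→v is +7 — the shift increases by 1 each position. Each letter shifts forward by (position + 4), i.e. 4, 5, 6, … — the shift grows by one for each successive letter.
Decoding xmous: x−4=t, m−5=h, o−6=i, u−7=n, s−8=k.

think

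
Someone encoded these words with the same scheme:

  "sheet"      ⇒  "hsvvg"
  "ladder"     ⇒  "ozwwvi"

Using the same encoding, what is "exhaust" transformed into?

Each pair mirrors across the alphabet (s↔h, h↔s, e↔v): positions sum to 25. This is the alphabet-reversal cipher (Atbash): a becomes z, b becomes y, etc.
On exhaust: e↔v, x↔c, h↔s, a↔z, u↔f, s↔h, t↔g.

vcszfhg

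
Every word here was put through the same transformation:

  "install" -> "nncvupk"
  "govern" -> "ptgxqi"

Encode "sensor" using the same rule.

tqupgu

The output letters match the input read backwards, each shifted +2: install reversed is llatsni. Read the word backwards and shift each letter +2.
For sensor: reverse → rosnes; then shift: r+2=t, o+2=q, s+2=u, n+2=p, e+2=g, s+2=u.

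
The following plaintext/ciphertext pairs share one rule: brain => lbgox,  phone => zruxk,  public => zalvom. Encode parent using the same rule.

zgbkxd

The shift depends on letter class: consonant b→l is +10, but vowel a→g is +6. The rule splits by letter class: vowels +6, consonants +10.
For parent: p(cons)+10=z, a(vowel)+6=g, r(cons)+10=b, e(vowel)+6=k, n(cons)+10=x, t(cons)+10=d.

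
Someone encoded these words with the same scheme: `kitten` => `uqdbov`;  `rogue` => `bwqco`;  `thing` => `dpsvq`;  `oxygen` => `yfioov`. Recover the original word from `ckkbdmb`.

Shifts by position in kitten: pos 0: k→u (+10), pos 1: i→q (+8), pos 2: t→d (+10), pos 3: t→b (+8) — repeating every 2. A repeating key of period 2 is used — shifts +10, +8 over and over.
Undoing it on ckkbdmb: c−10=s, k−8=c, k−10=a, b−8=t, d−10=t, m−8=e, b−10=r.

scatter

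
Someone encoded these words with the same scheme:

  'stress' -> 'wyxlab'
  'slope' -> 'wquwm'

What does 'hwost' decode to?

drill

In stress: s→w is +4, t→y is +5, r→x is +6, e→l is +7 — the shift increases by 1 each position. Each letter shifts forward by (position + 4), i.e. 4, 5, 6, … — the shift grows by one for each successive letter.
Decoding hwost: h−4=d, w−5=r, o−6=i, s−7=l, t−8=l.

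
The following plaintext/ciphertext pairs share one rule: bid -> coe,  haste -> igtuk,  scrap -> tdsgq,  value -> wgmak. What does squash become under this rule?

tragti

Vowels shift forward by 6 and consonants shift forward by 1.
For squash: s(cons)+1=t, q(cons)+1=r, u(vowel)+6=a, a(vowel)+6=g, s(cons)+1=t, h(cons)+1=i.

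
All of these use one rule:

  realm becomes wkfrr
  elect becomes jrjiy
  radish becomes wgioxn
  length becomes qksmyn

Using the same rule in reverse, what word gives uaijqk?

puddle

Shifts by position in realm: pos 0: r→w (+5), pos 1: e→k (+6), pos 2: a→f (+5), pos 3: l→r (+6) — repeating every 2. It's a Vigenère-style cipher with numeric key [5,6]: position i shifts by key[i mod 2].
Decoding uaijqk: u−5=p, a−6=u, i−5=d, j−6=d, q−5=l, k−6=e.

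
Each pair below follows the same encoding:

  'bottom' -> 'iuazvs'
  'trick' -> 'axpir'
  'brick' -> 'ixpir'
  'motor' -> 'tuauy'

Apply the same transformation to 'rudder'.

A repeating key of period 2 is used — shifts +7, +6 over and over.
For rudder: r+7=y, u+6=a, d+7=k, d+6=j, e+7=l, r+6=x.

yakjlx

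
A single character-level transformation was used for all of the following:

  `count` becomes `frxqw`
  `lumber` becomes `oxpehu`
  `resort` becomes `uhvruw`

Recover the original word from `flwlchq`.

citizen

Compare letters: c→f is +3, o→r is +3, u→x is +3 — a constant shift. It's a constant shift of +3 (ROT3).
Decoding flwlchq: f−3=c, l−3=i, w−3=t, l−3=i, c−3=z, h−3=e, q−3=n.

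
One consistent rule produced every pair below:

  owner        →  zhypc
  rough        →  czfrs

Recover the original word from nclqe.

craft

Compare letters: o→z is +11, w→h is +11, n→y is +11 — a constant shift. Each letter is shifted forward by 11 in the alphabet (a Caesar shift of +11).
Undoing it on nclqe: n−11=c, c−11=r, l−11=a, q−11=f, e−11=t.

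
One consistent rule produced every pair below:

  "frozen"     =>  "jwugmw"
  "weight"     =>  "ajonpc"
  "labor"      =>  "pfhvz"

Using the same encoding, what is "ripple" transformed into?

The shift increases by 1 at each position, starting from +4: 4, 5, 6, ….
Applying it to ripple: r+4=v, i+5=n, p+6=v, p+7=w, l+8=t, e+9=n.

vnvwtn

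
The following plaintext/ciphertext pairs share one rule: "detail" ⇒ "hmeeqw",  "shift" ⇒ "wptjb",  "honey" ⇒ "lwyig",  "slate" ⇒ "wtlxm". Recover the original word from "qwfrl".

Shifts by position in detail: pos 0: d→h (+4), pos 1: e→m (+8), pos 2: t→e (+11), pos 3: a→e (+4), pos 4: i→q (+8), pos 5: l→w (+11) — repeating every 3. The shifts repeat in a cycle of length 3: positions 0,1,… shift by +4, +8, +11, then the pattern repeats.
Decoding qwfrl: q−4=m, w−8=o, f−11=u, r−4=n, l−8=d.

mound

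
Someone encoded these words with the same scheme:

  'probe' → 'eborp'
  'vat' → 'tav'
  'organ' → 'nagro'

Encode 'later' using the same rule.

retal

The output letters match the input read backwards: probe reversed is eborp. It's just the letters in reverse order.
On later: reverse → retal.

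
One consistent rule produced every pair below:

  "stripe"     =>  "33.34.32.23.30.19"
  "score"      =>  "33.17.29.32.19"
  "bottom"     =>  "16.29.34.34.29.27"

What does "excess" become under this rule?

s is letter #19 and maps to 33: an offset of 14. Letters become their 1-based position plus 14 (so a→15, b→16, …).
For excess: e=5→19, x=24→38, c=3→17, e=5→19, s=19→33, s=19→33.

19.38.17.19.33.33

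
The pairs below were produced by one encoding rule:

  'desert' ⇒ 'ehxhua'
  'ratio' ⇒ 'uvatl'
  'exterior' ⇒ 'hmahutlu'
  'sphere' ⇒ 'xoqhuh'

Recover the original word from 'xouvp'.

d(3)→e(4) and e(4)→h(7) fit y≡3x+21 (mod 26); the inverse of 3 mod 26 is 9. Treating letters as 0–25, the rule is x ↦ 3x + 21 (mod 26).
Decoding xouvp: x(23)→9·(23−21)≡18=s; o(14)→9·(14−21)≡15=p; u(20)→9·(20−21)≡17=r; v(21)→9·(21−21)≡0=a; p(15)→9·(15−21)≡24=y (all mod 26).

spray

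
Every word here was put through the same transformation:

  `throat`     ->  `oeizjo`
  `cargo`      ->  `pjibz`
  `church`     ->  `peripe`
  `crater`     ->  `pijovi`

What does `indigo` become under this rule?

hwshbz

t(19)→o(14) and h(7)→e(4) fit y≡3x+9 (mod 26); the inverse of 3 mod 26 is 9. Treating letters as 0–25, the rule is x ↦ 3x + 9 (mod 26).
Applying it to indigo: i(8)→3·8+9≡7=h; n(13)→3·13+9≡22=w; d(3)→3·3+9≡18=s; i(8)→3·8+9≡7=h; g(6)→3·6+9≡1=b; o(14)→3·14+9≡25=z (all mod 26).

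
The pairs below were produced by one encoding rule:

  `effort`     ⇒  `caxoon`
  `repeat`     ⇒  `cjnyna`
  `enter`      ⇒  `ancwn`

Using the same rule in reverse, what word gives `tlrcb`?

The output letters match the input read backwards, each shifted +9: effort reversed is troffe. Read the word backwards and shift each letter +9.
Undoing it on tlrcb: shift back: t−9=k, l−9=c, r−9=i, c−9=t, b−9=s → kcits; then reverse → stick.

stick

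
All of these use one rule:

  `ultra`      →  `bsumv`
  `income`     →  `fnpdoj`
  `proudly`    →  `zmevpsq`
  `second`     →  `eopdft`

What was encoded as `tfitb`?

ashes

Read the word backwards and shift each letter +1.
Undoing it on tfitb: shift back: t−1=s, f−1=e, i−1=h, t−1=s, b−1=a → sehsa; then reverse → ashes.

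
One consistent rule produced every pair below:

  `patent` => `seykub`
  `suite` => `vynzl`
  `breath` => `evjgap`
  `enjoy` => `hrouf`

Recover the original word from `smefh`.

In patent: p→s is +3, a→e is +4, t→y is +5, e→k is +6 — the shift increases by 1 each position. Letter i (0-indexed) is shifted by i+3, so successive shifts are 3, 4, 5, ….
Decoding smefh: s−3=p, m−4=i, e−5=z, f−6=z, h−7=a.

pizza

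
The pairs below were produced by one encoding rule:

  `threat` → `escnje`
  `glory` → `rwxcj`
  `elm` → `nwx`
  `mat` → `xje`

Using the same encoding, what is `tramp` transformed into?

ecjxa

The shift depends on letter class: consonant t→e is +11, but vowel e→n is +9. The rule splits by letter class: vowels +9, consonants +11.
For tramp: t(cons)+11=e, r(cons)+11=c, a(vowel)+9=j, m(cons)+11=x, p(cons)+11=a.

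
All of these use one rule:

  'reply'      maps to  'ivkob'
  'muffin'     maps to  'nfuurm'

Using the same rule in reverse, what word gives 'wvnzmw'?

demand

Each pair mirrors across the alphabet (r↔i, e↔v, p↔k): positions sum to 25. This is the alphabet-reversal cipher (Atbash): a becomes z, b becomes y, etc.
Reversing it on wvnzmw: w↔d, v↔e, n↔m, z↔a, m↔n, w↔d.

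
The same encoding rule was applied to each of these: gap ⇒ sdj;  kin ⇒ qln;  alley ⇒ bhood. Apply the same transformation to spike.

hnlsv

The output letters match the input read backwards, each shifted +3: gap reversed is pag. Read the word backwards and shift each letter +3.
For spike: reverse → ekips; then shift: e+3=h, k+3=n, i+3=l, p+3=s, s+3=v.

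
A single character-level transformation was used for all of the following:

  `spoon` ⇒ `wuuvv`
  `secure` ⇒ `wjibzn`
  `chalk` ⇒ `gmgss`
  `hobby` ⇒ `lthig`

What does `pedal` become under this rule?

Letter i (0-indexed) is shifted by i+4, so successive shifts are 4, 5, 6, ….
Applying it to pedal: p+4=t, e+5=j, d+6=j, a+7=h, l+8=t.

tjjht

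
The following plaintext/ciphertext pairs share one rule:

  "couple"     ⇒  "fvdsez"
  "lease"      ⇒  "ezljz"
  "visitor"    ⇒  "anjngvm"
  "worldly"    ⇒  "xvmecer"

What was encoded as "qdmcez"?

hurdle

This is an affine cipher: with a=0,…,z=25, each position x becomes (23x+11) mod 26.
Undoing it on qdmcez: q(16)→17·(16−11)≡7=h; d(3)→17·(3−11)≡20=u; m(12)→17·(12−11)≡17=r; c(2)→17·(2−11)≡3=d; e(4)→17·(4−11)≡11=l; z(25)→17·(25−11)≡4=e (all mod 26).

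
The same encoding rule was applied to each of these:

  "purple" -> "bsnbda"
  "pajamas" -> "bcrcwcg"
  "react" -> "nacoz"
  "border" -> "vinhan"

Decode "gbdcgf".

Treating letters as 0–25, the rule is x ↦ 19x + 2 (mod 26).
Decoding gbdcgf: g(6)→11·(6−2)≡18=s; b(1)→11·(1−2)≡15=p; d(3)→11·(3−2)≡11=l; c(2)→11·(2−2)≡0=a; g(6)→11·(6−2)≡18=s; f(5)→11·(5−2)≡7=h (all mod 26).

splash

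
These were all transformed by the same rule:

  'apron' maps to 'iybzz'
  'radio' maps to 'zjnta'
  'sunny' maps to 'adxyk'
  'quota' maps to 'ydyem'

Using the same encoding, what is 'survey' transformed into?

adbgql

In apron: a→i is +8, p→y is +9, r→b is +10, o→z is +11 — the shift increases by 1 each position. Each letter shifts forward by (position + 8), i.e. 8, 9, 10, … — the shift grows by one for each successive letter.
On survey: s+8=a, u+9=d, r+10=b, v+11=g, e+12=q, y+13=l.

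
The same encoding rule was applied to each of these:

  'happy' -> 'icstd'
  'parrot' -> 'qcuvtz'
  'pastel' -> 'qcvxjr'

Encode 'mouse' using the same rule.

In happy: h→i is +1, a→c is +2, p→s is +3, p→t is +4 — the shift increases by 1 each position. Each letter shifts forward by (position + 1), i.e. 1, 2, 3, … — the shift grows by one for each successive letter.
Applying it to mouse: m+1=n, o+2=q, u+3=x, s+4=w, e+5=j.

nqxwj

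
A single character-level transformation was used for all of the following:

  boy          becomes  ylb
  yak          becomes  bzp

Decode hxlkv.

scope

Each pair mirrors across the alphabet (b↔y, o↔l, y↔b): positions sum to 25. Letters are reflected about the middle of the alphabet (position → 25−position): Atbash.
Undoing it on hxlkv: h↔s, x↔c, l↔o, k↔p, v↔e.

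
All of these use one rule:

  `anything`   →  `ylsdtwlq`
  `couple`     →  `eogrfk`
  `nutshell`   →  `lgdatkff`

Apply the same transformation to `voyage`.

a(0)→y(24) and n(13)→l(11) fit y≡3x+24 (mod 26); the inverse of 3 mod 26 is 9. This is an affine cipher: with a=0,…,z=25, each position x becomes (3x+24) mod 26.
For voyage: v(21)→3·21+24≡9=j; o(14)→3·14+24≡14=o; y(24)→3·24+24≡18=s; a(0)→3·0+24≡24=y; g(6)→3·6+24≡16=q; e(4)→3·4+24≡10=k (all mod 26).

josyqk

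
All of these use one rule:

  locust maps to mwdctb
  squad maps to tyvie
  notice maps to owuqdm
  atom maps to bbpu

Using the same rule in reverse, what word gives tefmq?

sweep

A repeating key of period 2 is used — shifts +1, +8 over and over.
Undoing it on tefmq: t−1=s, e−8=w, f−1=e, m−8=e, q−1=p.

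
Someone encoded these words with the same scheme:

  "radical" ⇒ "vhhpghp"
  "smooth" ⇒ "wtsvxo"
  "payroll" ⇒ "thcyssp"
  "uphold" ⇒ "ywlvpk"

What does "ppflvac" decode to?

liberty

The shifts repeat in a cycle of length 2: positions 0,1,… shift by +4, +7, then the pattern repeats.
Undoing it on ppflvac: p−4=l, p−7=i, f−4=b, l−7=e, v−4=r, a−7=t, c−4=y.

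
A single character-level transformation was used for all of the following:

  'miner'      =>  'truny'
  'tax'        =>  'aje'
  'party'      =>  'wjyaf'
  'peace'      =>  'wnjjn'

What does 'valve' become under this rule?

cjscn

Two shifts are in play — +9 for a/e/i/o/u, +7 for every other letter.
For valve: v(cons)+7=c, a(vowel)+9=j, l(cons)+7=s, v(cons)+7=c, e(vowel)+9=n.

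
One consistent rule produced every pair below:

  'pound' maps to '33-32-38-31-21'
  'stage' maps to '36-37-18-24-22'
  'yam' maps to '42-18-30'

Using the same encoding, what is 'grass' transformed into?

24-35-18-36-36

p is letter #16 and maps to 33: an offset of 17. The number is (letter's place in the alphabet, a=1) + 17.
For grass: g=7→24, r=18→35, a=1→18, s=19→36, s=19→36.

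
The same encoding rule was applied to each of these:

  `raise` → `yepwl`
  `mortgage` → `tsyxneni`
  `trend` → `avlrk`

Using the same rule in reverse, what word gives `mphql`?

Shifts by position in raise: pos 0: r→y (+7), pos 1: a→e (+4), pos 2: i→p (+7), pos 3: s→w (+4) — repeating every 2. It's a Vigenère-style cipher with numeric key [7,4]: position i shifts by key[i mod 2].
Undoing it on mphql: m−7=f, p−4=l, h−7=a, q−4=m, l−7=e.

flame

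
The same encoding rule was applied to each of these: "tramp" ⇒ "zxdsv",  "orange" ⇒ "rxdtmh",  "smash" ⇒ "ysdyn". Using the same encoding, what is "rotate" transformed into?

xrzdzh

The shift depends on letter class: consonant t→z is +6, but vowel a→d is +3. Vowels shift forward by 3 and consonants shift forward by 6.
For rotate: r(cons)+6=x, o(vowel)+3=r, t(cons)+6=z, a(vowel)+3=d, t(cons)+6=z, e(vowel)+3=h.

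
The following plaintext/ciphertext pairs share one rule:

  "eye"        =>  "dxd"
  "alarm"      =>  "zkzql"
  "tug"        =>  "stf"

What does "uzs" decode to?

Compare letters: e→d is +25, y→x is +25, e→d is +25 — a constant shift. Every letter moves 25 places later in the alphabet, wrapping around z→a.
Undoing it on uzs: u−25=v, z−25=a, s−25=t.

vat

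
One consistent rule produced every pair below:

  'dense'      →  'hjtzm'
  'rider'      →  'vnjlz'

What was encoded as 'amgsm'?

whale

In dense: d→h is +4, e→j is +5, n→t is +6, s→z is +7 — the shift increases by 1 each position. The shift increases by 1 at each position, starting from +4: 4, 5, 6, ….
Reversing it on amgsm: a−4=w, m−5=h, g−6=a, s−7=l, m−8=e.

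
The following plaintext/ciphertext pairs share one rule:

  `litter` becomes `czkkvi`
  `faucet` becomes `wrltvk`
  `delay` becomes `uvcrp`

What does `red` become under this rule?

Compare letters: l→c is +17, i→z is +17, t→k is +17 — a constant shift. Every letter moves 17 places later in the alphabet, wrapping around z→a.
On red: r+17=i, e+17=v, d+17=u.

ivu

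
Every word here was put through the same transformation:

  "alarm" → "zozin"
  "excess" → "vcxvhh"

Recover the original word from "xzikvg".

Each pair mirrors across the alphabet (a↔z, l↔o, a↔z): positions sum to 25. Each letter is replaced by its mirror in the alphabet: a↔z, b↔y, c↔x, and so on (the Atbash cipher).
Undoing it on xzikvg: x↔c, z↔a, i↔r, k↔p, v↔e, g↔t.

carpet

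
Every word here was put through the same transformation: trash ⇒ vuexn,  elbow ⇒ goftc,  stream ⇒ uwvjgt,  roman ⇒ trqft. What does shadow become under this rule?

ukeiud

In trash: t→v is +2, r→u is +3, a→e is +4, s→x is +5 — the shift increases by 1 each position. Letter i (0-indexed) is shifted by i+2, so successive shifts are 2, 3, 4, ….
On shadow: s+2=u, h+3=k, a+4=e, d+5=i, o+6=u, w+7=d.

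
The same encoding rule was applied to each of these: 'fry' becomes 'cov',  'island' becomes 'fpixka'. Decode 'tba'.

wed

Compare letters: f→c is +23, r→o is +23, y→v is +23 — a constant shift. It's a constant shift of +23 (ROT23).
Decoding tba: t−23=w, b−23=e, a−23=d.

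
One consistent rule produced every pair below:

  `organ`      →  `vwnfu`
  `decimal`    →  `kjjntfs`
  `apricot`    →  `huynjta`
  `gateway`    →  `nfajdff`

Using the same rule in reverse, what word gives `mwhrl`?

frame

Shifts by position in organ: pos 0: o→v (+7), pos 1: r→w (+5), pos 2: g→n (+7), pos 3: a→f (+5) — repeating every 2. The shifts repeat in a cycle of length 2: positions 0,1,… shift by +7, +5, then the pattern repeats.
Undoing it on mwhrl: m−7=f, w−5=r, h−7=a, r−5=m, l−7=e.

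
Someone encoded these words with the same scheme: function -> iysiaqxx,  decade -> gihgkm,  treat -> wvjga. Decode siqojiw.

In function: f→i is +3, u→y is +4, n→s is +5, c→i is +6 — the shift increases by 1 each position. The shift increases by 1 at each position, starting from +3: 3, 4, 5, ….
Undoing it on siqojiw: s−3=p, i−4=e, q−5=l, o−6=i, j−7=c, i−8=a, w−9=n.

pelican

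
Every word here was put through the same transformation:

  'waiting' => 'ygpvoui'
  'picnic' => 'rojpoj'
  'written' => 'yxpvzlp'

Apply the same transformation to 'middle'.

ookfrl

Shifts by position in waiting: pos 0: w→y (+2), pos 1: a→g (+6), pos 2: i→p (+7), pos 3: t→v (+2), pos 4: i→o (+6), pos 5: n→u (+7) — repeating every 3. The shifts repeat in a cycle of length 3: positions 0,1,… shift by +2, +6, +7, then the pattern repeats.
On middle: m+2=o, i+6=o, d+7=k, d+2=f, l+6=r, e+7=l.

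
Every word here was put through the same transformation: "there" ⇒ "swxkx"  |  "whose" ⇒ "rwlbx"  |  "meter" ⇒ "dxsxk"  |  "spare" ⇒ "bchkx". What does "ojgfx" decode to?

t(19)→s(18) and h(7)→w(22) fit y≡17x+7 (mod 26); the inverse of 17 mod 26 is 23. Each letter's alphabet position (a=0..z=25) is mapped through 17·x+7 mod 26 — an affine cipher.
Decoding ojgfx: o(14)→23·(14−7)≡5=f; j(9)→23·(9−7)≡20=u; g(6)→23·(6−7)≡3=d; f(5)→23·(5−7)≡6=g; x(23)→23·(23−7)≡4=e (all mod 26).

fudge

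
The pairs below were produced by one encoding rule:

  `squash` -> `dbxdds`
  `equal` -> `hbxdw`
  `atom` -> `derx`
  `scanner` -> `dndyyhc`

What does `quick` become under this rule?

The shift depends on letter class: consonant s→d is +11, but vowel u→x is +3. The rule splits by letter class: vowels +3, consonants +11.
For quick: q(cons)+11=b, u(vowel)+3=x, i(vowel)+3=l, c(cons)+11=n, k(cons)+11=v.

bxlnv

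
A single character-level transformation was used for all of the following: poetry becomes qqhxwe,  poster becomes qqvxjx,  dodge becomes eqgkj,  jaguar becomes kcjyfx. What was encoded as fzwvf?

In poetry: p→q is +1, o→q is +2, e→h is +3, t→x is +4 — the shift increases by 1 each position. Letter i (0-indexed) is shifted by i+1, so successive shifts are 1, 2, 3, ….
Undoing it on fzwvf: f−1=e, z−2=x, w−3=t, v−4=r, f−5=a.

extra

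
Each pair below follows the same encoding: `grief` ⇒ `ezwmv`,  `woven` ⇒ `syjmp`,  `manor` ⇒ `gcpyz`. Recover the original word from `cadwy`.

audio

g(6)→e(4) and r(17)→z(25) fit y≡9x+2 (mod 26); the inverse of 9 mod 26 is 3. Treating letters as 0–25, the rule is x ↦ 9x + 2 (mod 26).
Undoing it on cadwy: c(2)→3·(2−2)≡0=a; a(0)→3·(0−2)≡20=u; d(3)→3·(3−2)≡3=d; w(22)→3·(22−2)≡8=i; y(24)→3·(24−2)≡14=o (all mod 26).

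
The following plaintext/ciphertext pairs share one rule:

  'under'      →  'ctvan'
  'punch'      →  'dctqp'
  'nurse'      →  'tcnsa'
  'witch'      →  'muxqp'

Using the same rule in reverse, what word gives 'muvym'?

This is an affine cipher: with a=0,…,z=25, each position x becomes (5x+6) mod 26.
Decoding muvym: m(12)→21·(12−6)≡22=w; u(20)→21·(20−6)≡8=i; v(21)→21·(21−6)≡3=d; y(24)→21·(24−6)≡14=o; m(12)→21·(12−6)≡22=w (all mod 26).

widow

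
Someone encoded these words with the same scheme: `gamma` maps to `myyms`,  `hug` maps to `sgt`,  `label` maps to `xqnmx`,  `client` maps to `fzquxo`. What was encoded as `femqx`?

The output letters match the input read backwards, each shifted +12: gamma reversed is ammag. Two steps: reverse the string, then apply a Caesar shift of +12.
Decoding femqx: shift back: f−12=t, e−12=s, m−12=a, q−12=e, x−12=l → tsael; then reverse → least.

least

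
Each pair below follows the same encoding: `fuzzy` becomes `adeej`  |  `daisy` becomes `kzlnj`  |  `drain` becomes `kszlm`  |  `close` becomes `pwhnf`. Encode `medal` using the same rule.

rfkzw

f(5)→a(0) and u(20)→d(3) fit y≡21x+25 (mod 26); the inverse of 21 mod 26 is 5. Treating letters as 0–25, the rule is x ↦ 21x + 25 (mod 26).
On medal: m(12)→21·12+25≡17=r; e(4)→21·4+25≡5=f; d(3)→21·3+25≡10=k; a(0)→21·0+25≡25=z; l(11)→21·11+25≡22=w (all mod 26).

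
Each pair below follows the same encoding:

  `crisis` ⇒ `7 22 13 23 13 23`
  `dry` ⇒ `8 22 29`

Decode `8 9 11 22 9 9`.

degree

c is letter #3 and maps to 7: an offset of 4. Each letter is replaced by its alphabet position (a=1..z=26) + 4.
Reversing it on 8 9 11 22 9 9: 8→(8−4)÷1=4=d, 9→(9−4)÷1=5=e, 11→(11−4)÷1=7=g, 22→(22−4)÷1=18=r, 9→(9−4)÷1=5=e, 9→(9−4)÷1=5=e.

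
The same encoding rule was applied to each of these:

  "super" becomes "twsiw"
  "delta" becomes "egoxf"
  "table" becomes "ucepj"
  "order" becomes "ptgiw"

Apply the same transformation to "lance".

Each letter shifts forward by (position + 1), i.e. 1, 2, 3, … — the shift grows by one for each successive letter.
On lance: l+1=m, a+2=c, n+3=q, c+4=g, e+5=j.

mcqgj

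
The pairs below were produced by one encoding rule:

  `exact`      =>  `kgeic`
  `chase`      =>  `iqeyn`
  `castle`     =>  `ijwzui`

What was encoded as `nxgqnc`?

hockey

The shifts repeat in a cycle of length 3: positions 0,1,… shift by +6, +9, +4, then the pattern repeats.
Decoding nxgqnc: n−6=h, x−9=o, g−4=c, q−6=k, n−9=e, c−4=y.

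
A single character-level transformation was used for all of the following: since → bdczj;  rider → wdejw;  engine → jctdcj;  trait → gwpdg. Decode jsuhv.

elbow

s(18)→b(1) and i(8)→d(3) fit y≡5x+15 (mod 26); the inverse of 5 mod 26 is 21. This is an affine cipher: with a=0,…,z=25, each position x becomes (5x+15) mod 26.
Reversing it on jsuhv: j(9)→21·(9−15)≡4=e; s(18)→21·(18−15)≡11=l; u(20)→21·(20−15)≡1=b; h(7)→21·(7−15)≡14=o; v(21)→21·(21−15)≡22=w (all mod 26).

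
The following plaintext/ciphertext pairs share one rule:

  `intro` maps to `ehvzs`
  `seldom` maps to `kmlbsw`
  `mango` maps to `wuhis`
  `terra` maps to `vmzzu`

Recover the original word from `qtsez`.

i(8)→e(4) and n(13)→h(7) fit y≡11x+20 (mod 26); the inverse of 11 mod 26 is 19. Treating letters as 0–25, the rule is x ↦ 11x + 20 (mod 26).
Reversing it on qtsez: q(16)→19·(16−20)≡2=c; t(19)→19·(19−20)≡7=h; s(18)→19·(18−20)≡14=o; e(4)→19·(4−20)≡8=i; z(25)→19·(25−20)≡17=r (all mod 26).

choir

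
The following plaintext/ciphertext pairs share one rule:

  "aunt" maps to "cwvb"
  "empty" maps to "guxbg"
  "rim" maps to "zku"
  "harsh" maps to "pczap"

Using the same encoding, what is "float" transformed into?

The rule splits by letter class: vowels +2, consonants +8.
On float: f(cons)+8=n, l(cons)+8=t, o(vowel)+2=q, a(vowel)+2=c, t(cons)+8=b.

ntqcb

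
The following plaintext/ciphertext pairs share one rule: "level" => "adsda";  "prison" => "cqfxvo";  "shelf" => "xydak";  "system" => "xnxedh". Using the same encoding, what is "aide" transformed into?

l(11)→a(0) and e(4)→d(3) fit y≡7x+1 (mod 26); the inverse of 7 mod 26 is 15. This is an affine cipher: with a=0,…,z=25, each position x becomes (7x+1) mod 26.
On aide: a(0)→7·0+1≡1=b; i(8)→7·8+1≡5=f; d(3)→7·3+1≡22=w; e(4)→7·4+1≡3=d (all mod 26).

bfwd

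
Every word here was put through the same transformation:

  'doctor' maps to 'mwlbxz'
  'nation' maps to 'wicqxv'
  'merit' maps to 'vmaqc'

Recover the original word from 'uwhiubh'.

loyalty

Shifts by position in doctor: pos 0: d→m (+9), pos 1: o→w (+8), pos 2: c→l (+9), pos 3: t→b (+8) — repeating every 2. The shifts repeat in a cycle of length 2: positions 0,1,… shift by +9, +8, then the pattern repeats.
Decoding uwhiubh: u−9=l, w−8=o, h−9=y, i−8=a, u−9=l, b−8=t, h−9=y.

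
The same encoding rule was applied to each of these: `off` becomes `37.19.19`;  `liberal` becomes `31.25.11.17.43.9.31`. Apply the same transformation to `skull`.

The formula is n = 2×(alphabet index, a=1) + 7.
Applying it to skull: s=19→45, k=11→29, u=21→49, l=12→31, l=12→31.

45.29.49.31.31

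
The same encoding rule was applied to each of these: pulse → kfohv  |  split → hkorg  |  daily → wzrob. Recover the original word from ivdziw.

This is the alphabet-reversal cipher (Atbash): a becomes z, b becomes y, etc.
Decoding ivdziw: i↔r, v↔e, d↔w, z↔a, i↔r, w↔d.

reward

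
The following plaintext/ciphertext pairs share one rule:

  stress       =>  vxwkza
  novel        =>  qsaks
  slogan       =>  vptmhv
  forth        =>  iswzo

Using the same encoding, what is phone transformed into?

In stress: s→v is +3, t→x is +4, r→w is +5, e→k is +6 — the shift increases by 1 each position. Letter i (0-indexed) is shifted by i+3, so successive shifts are 3, 4, 5, ….
For phone: p+3=s, h+4=l, o+5=t, n+6=t, e+7=l.

slttl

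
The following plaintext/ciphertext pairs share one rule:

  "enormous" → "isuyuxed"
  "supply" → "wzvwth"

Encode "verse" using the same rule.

zjxzm

In enormous: e→i is +4, n→s is +5, o→u is +6, r→y is +7 — the shift increases by 1 each position. The shift increases by 1 at each position, starting from +4: 4, 5, 6, ….
On verse: v+4=z, e+5=j, r+6=x, s+7=z, e+8=m.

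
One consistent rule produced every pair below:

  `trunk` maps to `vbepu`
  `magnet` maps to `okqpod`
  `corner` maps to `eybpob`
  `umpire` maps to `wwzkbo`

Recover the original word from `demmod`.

It's a Vigenère-style cipher with numeric key [2,10,10]: position i shifts by key[i mod 3].
Undoing it on demmod: d−2=b, e−10=u, m−10=c, m−2=k, o−10=e, d−10=t.

bucket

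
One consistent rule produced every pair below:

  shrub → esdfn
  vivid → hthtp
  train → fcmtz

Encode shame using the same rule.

Shifts by position in shrub: pos 0: s→e (+12), pos 1: h→s (+11), pos 2: r→d (+12), pos 3: u→f (+11) — repeating every 2. The shifts repeat in a cycle of length 2: positions 0,1,… shift by +12, +11, then the pattern repeats.
Applying it to shame: s+12=e, h+11=s, a+12=m, m+11=x, e+12=q.

esmxq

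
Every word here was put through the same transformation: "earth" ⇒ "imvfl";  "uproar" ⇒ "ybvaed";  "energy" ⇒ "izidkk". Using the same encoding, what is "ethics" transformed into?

ifluge

Shifts by position in earth: pos 0: e→i (+4), pos 1: a→m (+12), pos 2: r→v (+4), pos 3: t→f (+12) — repeating every 2. A repeating key of period 2 is used — shifts +4, +12 over and over.
On ethics: e+4=i, t+12=f, h+4=l, i+12=u, c+4=g, s+12=e.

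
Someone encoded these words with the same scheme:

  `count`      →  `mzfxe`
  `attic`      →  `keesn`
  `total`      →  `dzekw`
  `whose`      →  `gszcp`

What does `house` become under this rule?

A repeating key of period 3 is used — shifts +10, +11, +11 over and over.
On house: h+10=r, o+11=z, u+11=f, s+10=c, e+11=p.

rzfcp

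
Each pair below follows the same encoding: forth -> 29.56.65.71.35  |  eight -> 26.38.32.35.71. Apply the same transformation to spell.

f(#6)→29 and o(#15)→56: differences scale by 3, so n = 3·pos + 11. The formula is n = 3×(alphabet index, a=1) + 11.
For spell: s=19→68, p=16→59, e=5→26, l=12→47, l=12→47.

68.59.26.47.47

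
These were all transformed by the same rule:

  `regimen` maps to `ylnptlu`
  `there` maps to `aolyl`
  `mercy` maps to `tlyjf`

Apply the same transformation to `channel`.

Compare letters: r→y is +7, e→l is +7, g→n is +7 — a constant shift. It's a constant shift of +7 (ROT7).
Applying it to channel: c+7=j, h+7=o, a+7=h, n+7=u, n+7=u, e+7=l, l+7=s.

johuuls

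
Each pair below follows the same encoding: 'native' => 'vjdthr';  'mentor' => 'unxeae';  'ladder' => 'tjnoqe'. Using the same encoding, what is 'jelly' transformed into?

In native: n→v is +8, a→j is +9, t→d is +10, i→t is +11 — the shift increases by 1 each position. Each letter shifts forward by (position + 8), i.e. 8, 9, 10, … — the shift grows by one for each successive letter.
Applying it to jelly: j+8=r, e+9=n, l+10=v, l+11=w, y+12=k.

rnvwk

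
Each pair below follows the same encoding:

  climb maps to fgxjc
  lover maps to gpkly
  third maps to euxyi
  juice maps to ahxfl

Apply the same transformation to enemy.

lmljt

c(2)→f(5) and l(11)→g(6) fit y≡3x+25 (mod 26); the inverse of 3 mod 26 is 9. Treating letters as 0–25, the rule is x ↦ 3x + 25 (mod 26).
Applying it to enemy: e(4)→3·4+25≡11=l; n(13)→3·13+25≡12=m; e(4)→3·4+25≡11=l; m(12)→3·12+25≡9=j; y(24)→3·24+25≡19=t (all mod 26).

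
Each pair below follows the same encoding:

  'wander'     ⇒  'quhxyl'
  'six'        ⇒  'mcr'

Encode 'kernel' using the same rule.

Compare letters: w→q is +20, a→u is +20, n→h is +20 — a constant shift. Each letter is shifted forward by 20 in the alphabet (a Caesar shift of +20).
For kernel: k+20=e, e+20=y, r+20=l, n+20=h, e+20=y, l+20=f.

eylhyf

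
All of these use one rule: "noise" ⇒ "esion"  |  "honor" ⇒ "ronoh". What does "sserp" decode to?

press

The output letters match the input read backwards: noise reversed is esion. The word is simply reversed.
Reversing it on sserp: then reverse → press.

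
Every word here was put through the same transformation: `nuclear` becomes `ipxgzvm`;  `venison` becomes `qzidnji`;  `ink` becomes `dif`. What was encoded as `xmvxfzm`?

cracker

Every letter moves 21 places later in the alphabet, wrapping around z→a.
Reversing it on xmvxfzm: x−21=c, m−21=r, v−21=a, x−21=c, f−21=k, z−21=e, m−21=r.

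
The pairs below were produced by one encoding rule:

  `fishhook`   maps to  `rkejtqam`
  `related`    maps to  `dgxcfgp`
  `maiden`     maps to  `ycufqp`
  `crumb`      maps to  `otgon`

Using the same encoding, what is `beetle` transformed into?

Shifts by position in fishhook: pos 0: f→r (+12), pos 1: i→k (+2), pos 2: s→e (+12), pos 3: h→j (+2) — repeating every 2. The shifts repeat in a cycle of length 2: positions 0,1,… shift by +12, +2, then the pattern repeats.
On beetle: b+12=n, e+2=g, e+12=q, t+2=v, l+12=x, e+2=g.

ngqvxg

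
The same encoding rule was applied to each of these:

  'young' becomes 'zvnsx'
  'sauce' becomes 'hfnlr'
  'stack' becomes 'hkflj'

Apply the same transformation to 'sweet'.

htrrk

y(24)→z(25) and o(14)→v(21) fit y≡3x+5 (mod 26); the inverse of 3 mod 26 is 9. This is an affine cipher: with a=0,…,z=25, each position x becomes (3x+5) mod 26.
On sweet: s(18)→3·18+5≡7=h; w(22)→3·22+5≡19=t; e(4)→3·4+5≡17=r; e(4)→3·4+5≡17=r; t(19)→3·19+5≡10=k (all mod 26).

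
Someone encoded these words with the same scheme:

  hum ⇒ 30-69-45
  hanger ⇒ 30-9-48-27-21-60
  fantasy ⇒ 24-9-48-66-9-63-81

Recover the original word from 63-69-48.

h(#8)→30 and u(#21)→69: differences scale by 3, so n = 3·pos + 6. With a=1..z=26, the number is 3·pos + 6.
Undoing it on 63-69-48: 63→(63−6)÷3=19=s, 69→(69−6)÷3=21=u, 48→(48−6)÷3=14=n.

sun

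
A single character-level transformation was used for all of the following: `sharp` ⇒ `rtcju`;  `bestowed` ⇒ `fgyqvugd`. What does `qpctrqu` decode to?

soprano

The output letters match the input read backwards, each shifted +2: sharp reversed is prahs. The word is reversed, then every letter is shifted forward by 2.
Reversing it on qpctrqu: shift back: q−2=o, p−2=n, c−2=a, t−2=r, r−2=p, q−2=o, u−2=s → onarpos; then reverse → soprano.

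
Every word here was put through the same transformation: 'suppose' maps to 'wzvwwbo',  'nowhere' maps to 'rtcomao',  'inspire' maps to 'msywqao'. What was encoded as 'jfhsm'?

fable

Letter i (0-indexed) is shifted by i+4, so successive shifts are 4, 5, 6, ….
Reversing it on jfhsm: j−4=f, f−5=a, h−6=b, s−7=l, m−8=e.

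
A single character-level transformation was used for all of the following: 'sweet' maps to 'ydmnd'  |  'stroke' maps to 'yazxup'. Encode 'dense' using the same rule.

In sweet: s→y is +6, w→d is +7, e→m is +8, e→n is +9 — the shift increases by 1 each position. Letter i (0-indexed) is shifted by i+6, so successive shifts are 6, 7, 8, ….
For dense: d+6=j, e+7=l, n+8=v, s+9=b, e+10=o.

jlvbo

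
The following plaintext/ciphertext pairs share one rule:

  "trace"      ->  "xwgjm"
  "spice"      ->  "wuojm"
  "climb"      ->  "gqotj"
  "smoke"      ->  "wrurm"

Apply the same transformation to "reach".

In trace: t→x is +4, r→w is +5, a→g is +6, c→j is +7 — the shift increases by 1 each position. Each letter shifts forward by (position + 4), i.e. 4, 5, 6, … — the shift grows by one for each successive letter.
For reach: r+4=v, e+5=j, a+6=g, c+7=j, h+8=p.

vjgjp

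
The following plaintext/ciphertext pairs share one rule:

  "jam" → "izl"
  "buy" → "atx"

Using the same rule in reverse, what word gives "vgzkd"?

whale

It's a constant shift of +25 (ROT25).
Reversing it on vgzkd: v−25=w, g−25=h, z−25=a, k−25=l, d−25=e.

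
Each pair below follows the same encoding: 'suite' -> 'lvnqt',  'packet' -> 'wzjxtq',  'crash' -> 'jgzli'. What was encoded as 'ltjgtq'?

This is an affine cipher: with a=0,…,z=25, each position x becomes (5x+25) mod 26.
Decoding ltjgtq: l(11)→21·(11−25)≡18=s; t(19)→21·(19−25)≡4=e; j(9)→21·(9−25)≡2=c; g(6)→21·(6−25)≡17=r; t(19)→21·(19−25)≡4=e; q(16)→21·(16−25)≡19=t (all mod 26).

secret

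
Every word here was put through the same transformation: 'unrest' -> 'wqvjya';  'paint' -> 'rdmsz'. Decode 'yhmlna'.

weight

Letter i (0-indexed) is shifted by i+2, so successive shifts are 2, 3, 4, ….
Reversing it on yhmlna: y−2=w, h−3=e, m−4=i, l−5=g, n−6=h, a−7=t.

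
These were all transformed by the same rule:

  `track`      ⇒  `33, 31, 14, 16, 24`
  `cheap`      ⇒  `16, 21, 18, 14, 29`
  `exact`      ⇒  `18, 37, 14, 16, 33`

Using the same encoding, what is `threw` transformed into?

33, 21, 31, 18, 36

The number is (letter's place in the alphabet, a=1) + 13.
For threw: t=20→33, h=8→21, r=18→31, e=5→18, w=23→36.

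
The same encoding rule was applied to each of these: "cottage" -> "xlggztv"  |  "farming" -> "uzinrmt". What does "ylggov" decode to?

Each pair mirrors across the alphabet (c↔x, o↔l, t↔g): positions sum to 25. This is the alphabet-reversal cipher (Atbash): a becomes z, b becomes y, etc.
Decoding ylggov: y↔b, l↔o, g↔t, g↔t, o↔l, v↔e.

bottle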